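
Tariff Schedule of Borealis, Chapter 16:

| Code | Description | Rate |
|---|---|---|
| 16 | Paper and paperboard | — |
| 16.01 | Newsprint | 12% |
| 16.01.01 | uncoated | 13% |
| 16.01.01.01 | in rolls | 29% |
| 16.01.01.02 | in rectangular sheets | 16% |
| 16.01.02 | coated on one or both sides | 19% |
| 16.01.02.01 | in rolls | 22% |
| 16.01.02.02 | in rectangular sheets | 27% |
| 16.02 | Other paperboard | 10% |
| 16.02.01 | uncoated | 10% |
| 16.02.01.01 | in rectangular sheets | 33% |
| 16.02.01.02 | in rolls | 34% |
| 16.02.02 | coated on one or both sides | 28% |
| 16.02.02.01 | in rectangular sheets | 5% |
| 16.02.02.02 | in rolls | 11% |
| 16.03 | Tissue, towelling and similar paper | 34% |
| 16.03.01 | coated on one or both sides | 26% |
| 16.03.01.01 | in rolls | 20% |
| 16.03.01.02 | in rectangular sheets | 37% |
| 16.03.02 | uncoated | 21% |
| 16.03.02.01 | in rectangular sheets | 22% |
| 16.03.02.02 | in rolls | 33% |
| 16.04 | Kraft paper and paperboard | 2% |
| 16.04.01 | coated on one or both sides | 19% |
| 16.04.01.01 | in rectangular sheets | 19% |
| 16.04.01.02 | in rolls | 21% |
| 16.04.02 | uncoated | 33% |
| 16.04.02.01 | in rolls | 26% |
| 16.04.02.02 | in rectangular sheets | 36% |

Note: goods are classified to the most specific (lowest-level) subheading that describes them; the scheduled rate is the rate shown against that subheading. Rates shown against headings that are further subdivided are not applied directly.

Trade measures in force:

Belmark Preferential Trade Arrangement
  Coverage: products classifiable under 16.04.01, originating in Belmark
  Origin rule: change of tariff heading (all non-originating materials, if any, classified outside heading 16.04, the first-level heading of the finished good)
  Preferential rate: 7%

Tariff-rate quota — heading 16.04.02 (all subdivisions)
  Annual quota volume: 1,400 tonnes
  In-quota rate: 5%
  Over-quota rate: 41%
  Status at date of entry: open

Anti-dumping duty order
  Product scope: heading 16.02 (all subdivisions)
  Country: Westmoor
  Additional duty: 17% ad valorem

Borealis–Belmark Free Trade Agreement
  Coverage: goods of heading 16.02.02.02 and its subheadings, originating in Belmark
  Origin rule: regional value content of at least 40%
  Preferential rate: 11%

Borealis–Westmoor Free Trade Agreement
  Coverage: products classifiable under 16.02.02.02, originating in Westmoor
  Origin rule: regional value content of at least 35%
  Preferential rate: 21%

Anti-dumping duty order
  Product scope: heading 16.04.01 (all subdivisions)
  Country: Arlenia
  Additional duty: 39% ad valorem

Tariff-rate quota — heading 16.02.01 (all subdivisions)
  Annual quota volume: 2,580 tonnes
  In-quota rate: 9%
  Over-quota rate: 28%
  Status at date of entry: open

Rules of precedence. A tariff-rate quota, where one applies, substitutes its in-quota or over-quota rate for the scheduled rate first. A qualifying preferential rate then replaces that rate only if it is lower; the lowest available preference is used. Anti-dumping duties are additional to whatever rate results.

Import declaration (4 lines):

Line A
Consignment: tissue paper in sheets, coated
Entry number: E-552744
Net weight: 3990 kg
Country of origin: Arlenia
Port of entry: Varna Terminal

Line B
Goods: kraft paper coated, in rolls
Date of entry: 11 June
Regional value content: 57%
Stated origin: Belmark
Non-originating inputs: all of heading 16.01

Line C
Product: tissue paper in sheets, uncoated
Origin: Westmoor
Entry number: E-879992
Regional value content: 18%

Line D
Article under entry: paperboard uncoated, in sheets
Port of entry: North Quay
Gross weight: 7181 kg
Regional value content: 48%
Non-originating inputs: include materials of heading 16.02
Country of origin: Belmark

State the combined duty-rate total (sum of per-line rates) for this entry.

75%

Line A: tissue paper → 16.03; coated → 16.03.01; in sheets → 16.03.01.02. Scheduled 37%. No special measure applies. → 37%.
Line B: kraft paper → 16.04; coated → 16.04.01; in rolls → 16.04.01.02. Scheduled 21%. Belmark agreement on 16.04.01: CTH met → 7% available; Belmark agreement on 16.02.02.02: 16.04.01.02 not covered; preferential 7%. → 7%.
Line C: tissue paper → 16.03; uncoated → 16.03.02; in sheets → 16.03.02.01. Scheduled 22%. Westmoor agreement on 16.02.02.02: 16.03.02.01 not covered. → 22%.
Line D: paperboard → 16.02; uncoated → 16.02.01; in sheets → 16.02.01.01. Scheduled 33%. quota on 16.02.01 open → in-quota 9%; Belmark agreement on 16.04.01: 16.02.01.01 not covered; Belmark agreement on 16.02.02.02: 16.02.01.01 not covered. → 9%.
Sum: 37% + 7% + 22% + 9% = 75%.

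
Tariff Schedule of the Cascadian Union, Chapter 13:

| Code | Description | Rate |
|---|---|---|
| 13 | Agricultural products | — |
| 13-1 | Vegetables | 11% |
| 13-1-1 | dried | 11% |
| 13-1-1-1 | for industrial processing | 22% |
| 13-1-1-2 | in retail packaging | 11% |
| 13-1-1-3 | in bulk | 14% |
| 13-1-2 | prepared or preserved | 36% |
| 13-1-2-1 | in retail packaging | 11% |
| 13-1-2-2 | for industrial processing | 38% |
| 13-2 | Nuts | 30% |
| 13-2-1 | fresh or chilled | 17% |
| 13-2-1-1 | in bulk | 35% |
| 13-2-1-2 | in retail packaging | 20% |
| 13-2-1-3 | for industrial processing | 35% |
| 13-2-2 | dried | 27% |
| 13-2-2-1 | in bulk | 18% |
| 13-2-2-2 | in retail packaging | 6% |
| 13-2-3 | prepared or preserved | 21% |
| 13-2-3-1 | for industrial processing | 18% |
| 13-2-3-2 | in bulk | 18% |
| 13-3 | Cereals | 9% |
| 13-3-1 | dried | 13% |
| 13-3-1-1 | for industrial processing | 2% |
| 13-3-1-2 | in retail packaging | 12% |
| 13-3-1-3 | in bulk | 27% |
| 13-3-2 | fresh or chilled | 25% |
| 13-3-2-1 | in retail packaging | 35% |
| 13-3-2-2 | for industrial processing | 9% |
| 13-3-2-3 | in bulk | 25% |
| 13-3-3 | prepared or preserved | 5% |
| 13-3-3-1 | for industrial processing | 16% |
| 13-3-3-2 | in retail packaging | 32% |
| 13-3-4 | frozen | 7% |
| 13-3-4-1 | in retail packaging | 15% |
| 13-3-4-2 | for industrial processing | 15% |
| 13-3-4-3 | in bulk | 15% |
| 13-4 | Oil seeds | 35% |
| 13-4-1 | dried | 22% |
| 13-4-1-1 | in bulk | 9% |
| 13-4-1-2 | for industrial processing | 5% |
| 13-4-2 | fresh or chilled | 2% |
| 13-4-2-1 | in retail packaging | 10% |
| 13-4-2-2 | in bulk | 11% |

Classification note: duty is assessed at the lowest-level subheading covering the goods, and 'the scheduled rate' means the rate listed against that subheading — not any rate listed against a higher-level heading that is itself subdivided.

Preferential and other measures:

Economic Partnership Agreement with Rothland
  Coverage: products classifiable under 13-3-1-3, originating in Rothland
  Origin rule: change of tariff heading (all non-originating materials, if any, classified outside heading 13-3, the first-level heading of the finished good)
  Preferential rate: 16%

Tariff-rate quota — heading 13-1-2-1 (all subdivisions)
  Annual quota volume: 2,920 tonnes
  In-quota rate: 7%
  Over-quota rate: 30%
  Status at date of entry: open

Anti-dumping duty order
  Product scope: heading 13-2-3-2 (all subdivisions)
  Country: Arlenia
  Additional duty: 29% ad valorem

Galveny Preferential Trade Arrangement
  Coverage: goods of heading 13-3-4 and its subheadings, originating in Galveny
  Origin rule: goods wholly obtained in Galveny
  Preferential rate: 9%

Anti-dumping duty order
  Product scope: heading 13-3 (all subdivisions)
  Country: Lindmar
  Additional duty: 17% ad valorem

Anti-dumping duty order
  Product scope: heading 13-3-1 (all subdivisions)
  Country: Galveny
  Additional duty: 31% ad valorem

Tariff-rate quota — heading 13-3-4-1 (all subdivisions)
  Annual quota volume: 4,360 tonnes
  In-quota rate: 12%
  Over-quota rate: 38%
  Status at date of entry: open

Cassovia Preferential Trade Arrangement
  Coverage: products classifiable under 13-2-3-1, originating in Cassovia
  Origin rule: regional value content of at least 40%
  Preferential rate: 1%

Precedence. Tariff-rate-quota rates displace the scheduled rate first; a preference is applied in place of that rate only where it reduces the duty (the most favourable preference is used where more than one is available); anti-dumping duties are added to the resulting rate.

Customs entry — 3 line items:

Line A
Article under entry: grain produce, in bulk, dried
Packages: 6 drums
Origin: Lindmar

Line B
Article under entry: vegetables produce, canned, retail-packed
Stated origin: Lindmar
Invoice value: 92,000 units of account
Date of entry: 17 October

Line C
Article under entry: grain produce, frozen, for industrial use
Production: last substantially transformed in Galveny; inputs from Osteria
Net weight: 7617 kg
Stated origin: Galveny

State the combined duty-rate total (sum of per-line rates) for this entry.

Line A: grain → 13-3; dried → 13-3-1; in bulk → 13-3-1-3. Scheduled 27%. anti-dumping (Lindmar, 13-3): +17%; total 27% + 17% = 44%. → 44%.
Line B: vegetables → 13-1; canned → 13-1-2; retail-packed → 13-1-2-1. Scheduled 11%. quota on 13-1-2-1 open → in-quota 7%. → 7%.
Line C: grain → 13-3; frozen → 13-3-4; for industrial use → 13-3-4-2. Scheduled 15%. Galveny agreement on 13-3-4: not wholly obtained. → 15%.
Sum: 44% + 7% + 15% = 66%.

66%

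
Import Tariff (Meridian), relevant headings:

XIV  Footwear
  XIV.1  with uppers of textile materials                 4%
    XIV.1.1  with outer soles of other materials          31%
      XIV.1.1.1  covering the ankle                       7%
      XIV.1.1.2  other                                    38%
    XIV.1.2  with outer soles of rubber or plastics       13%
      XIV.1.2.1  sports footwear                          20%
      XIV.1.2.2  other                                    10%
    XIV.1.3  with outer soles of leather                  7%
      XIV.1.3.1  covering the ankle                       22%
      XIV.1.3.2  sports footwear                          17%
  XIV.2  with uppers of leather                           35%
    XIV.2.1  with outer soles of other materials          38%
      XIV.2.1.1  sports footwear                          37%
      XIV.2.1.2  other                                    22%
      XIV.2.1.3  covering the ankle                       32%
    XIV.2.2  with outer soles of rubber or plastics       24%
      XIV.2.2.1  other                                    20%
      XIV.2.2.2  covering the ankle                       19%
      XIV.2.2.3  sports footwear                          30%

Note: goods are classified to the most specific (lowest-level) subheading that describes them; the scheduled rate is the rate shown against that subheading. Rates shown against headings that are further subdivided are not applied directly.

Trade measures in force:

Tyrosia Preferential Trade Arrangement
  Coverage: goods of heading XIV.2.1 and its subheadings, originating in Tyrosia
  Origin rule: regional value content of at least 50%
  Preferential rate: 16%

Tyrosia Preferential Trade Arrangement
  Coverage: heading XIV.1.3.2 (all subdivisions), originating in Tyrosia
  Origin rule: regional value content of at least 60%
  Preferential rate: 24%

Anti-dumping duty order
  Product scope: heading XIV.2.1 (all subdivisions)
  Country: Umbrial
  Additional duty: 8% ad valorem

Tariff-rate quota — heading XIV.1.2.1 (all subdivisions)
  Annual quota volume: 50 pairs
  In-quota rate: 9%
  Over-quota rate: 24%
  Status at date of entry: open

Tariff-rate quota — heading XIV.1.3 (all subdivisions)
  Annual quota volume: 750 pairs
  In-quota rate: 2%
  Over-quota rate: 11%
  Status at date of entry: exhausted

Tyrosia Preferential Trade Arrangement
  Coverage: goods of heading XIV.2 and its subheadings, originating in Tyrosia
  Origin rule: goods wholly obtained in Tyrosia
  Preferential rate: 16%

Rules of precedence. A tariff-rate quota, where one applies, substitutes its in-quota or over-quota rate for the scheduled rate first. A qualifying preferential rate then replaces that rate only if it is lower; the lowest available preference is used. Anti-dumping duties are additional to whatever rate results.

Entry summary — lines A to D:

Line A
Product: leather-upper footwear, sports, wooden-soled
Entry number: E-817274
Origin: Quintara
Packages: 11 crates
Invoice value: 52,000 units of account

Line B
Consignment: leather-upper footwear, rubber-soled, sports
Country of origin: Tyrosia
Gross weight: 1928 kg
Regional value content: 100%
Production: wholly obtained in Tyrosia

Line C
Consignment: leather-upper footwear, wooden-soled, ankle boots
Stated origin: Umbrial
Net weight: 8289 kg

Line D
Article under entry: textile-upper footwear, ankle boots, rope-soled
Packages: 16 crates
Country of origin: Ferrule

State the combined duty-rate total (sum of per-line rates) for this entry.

100%

Line A: leather-upper → XIV.2; wooden-soled → XIV.2.1; sports → XIV.2.1.1. Scheduled 37%. No special measure applies. → 37%.
Line B: leather-upper → XIV.2; rubber-soled → XIV.2.2; sports → XIV.2.2.3. Scheduled 30%. Tyrosia agreement on XIV.2.1: XIV.2.2.3 not covered; Tyrosia agreement on XIV.1.3.2: XIV.2.2.3 not covered; Tyrosia agreement on XIV.2: wholly obtained → 16% available; preferential 16%. → 16%.
Line C: leather-upper → XIV.2; wooden-soled → XIV.2.1; ankle boots → XIV.2.1.3. Scheduled 32%. anti-dumping (Umbrial, XIV.2.1): +8%; total 32% + 8% = 40%. → 40%.
Line D: textile-upper → XIV.1; rope-soled → XIV.1.1; ankle boots → XIV.1.1.1. Scheduled 7%. No special measure applies. → 7%.
Sum: 37% + 16% + 40% + 7% = 100%.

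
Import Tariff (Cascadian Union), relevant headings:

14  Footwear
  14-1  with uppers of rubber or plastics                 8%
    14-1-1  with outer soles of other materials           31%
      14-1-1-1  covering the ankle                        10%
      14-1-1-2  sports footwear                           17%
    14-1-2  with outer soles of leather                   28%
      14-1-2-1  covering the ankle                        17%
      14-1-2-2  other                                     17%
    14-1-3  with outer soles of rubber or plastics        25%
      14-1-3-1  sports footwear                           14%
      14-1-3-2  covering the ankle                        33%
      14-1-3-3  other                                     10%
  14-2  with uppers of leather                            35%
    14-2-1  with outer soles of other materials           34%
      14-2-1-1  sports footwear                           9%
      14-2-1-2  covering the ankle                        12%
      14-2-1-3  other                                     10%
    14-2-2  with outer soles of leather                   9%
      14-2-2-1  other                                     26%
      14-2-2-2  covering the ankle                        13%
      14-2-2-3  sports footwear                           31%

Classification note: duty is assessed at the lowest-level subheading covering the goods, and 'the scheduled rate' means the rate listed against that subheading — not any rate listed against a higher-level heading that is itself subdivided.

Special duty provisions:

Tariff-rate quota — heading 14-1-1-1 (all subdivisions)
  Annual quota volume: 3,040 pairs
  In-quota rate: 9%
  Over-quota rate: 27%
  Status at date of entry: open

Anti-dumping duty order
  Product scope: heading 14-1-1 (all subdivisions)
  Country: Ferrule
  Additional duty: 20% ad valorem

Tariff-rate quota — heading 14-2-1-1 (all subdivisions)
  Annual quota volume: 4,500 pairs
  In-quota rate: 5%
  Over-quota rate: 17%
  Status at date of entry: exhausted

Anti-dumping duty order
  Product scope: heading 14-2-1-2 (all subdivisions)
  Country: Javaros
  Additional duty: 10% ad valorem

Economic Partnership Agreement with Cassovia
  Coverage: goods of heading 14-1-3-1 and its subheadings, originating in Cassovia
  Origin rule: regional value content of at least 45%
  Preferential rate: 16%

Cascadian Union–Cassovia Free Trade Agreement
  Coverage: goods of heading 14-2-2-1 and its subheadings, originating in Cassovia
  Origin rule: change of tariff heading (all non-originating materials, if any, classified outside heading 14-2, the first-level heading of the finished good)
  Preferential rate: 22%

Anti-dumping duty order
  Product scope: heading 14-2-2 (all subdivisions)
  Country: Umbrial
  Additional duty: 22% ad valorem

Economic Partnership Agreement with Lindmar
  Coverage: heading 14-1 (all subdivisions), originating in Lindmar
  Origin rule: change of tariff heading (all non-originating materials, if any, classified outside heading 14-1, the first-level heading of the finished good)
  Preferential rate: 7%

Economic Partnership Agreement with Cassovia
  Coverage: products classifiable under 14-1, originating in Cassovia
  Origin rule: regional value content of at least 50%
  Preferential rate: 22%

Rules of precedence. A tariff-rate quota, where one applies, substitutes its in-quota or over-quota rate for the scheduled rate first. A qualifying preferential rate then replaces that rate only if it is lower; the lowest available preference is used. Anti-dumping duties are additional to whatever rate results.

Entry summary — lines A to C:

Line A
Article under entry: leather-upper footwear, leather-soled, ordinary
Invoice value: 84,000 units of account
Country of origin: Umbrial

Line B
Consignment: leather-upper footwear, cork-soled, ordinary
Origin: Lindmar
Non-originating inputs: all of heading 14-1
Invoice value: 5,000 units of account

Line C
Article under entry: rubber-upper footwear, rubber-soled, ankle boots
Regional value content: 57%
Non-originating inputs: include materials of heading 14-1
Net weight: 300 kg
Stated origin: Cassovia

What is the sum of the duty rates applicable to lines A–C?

80%

Line A: leather-upper → 14-2; leather-soled → 14-2-2; ordinary → 14-2-2-1. Scheduled 26%. anti-dumping (Umbrial, 14-2-2): +22%; total 26% + 22% = 48%. → 48%.
Line B: leather-upper → 14-2; cork-soled → 14-2-1; ordinary → 14-2-1-3. Scheduled 10%. Lindmar agreement on 14-1: 14-2-1-3 not covered. → 10%.
Line C: rubber-upper → 14-1; rubber-soled → 14-1-3; ankle boots → 14-1-3-2. Scheduled 33%. Cassovia agreement on 14-1-3-1: 14-1-3-2 not covered; Cassovia agreement on 14-2-2-1: 14-1-3-2 not covered; Cassovia agreement on 14-1: RVC ≥ 50% → 22% available; preferential 22%. → 22%.
Sum: 48% + 10% + 22% = 80%.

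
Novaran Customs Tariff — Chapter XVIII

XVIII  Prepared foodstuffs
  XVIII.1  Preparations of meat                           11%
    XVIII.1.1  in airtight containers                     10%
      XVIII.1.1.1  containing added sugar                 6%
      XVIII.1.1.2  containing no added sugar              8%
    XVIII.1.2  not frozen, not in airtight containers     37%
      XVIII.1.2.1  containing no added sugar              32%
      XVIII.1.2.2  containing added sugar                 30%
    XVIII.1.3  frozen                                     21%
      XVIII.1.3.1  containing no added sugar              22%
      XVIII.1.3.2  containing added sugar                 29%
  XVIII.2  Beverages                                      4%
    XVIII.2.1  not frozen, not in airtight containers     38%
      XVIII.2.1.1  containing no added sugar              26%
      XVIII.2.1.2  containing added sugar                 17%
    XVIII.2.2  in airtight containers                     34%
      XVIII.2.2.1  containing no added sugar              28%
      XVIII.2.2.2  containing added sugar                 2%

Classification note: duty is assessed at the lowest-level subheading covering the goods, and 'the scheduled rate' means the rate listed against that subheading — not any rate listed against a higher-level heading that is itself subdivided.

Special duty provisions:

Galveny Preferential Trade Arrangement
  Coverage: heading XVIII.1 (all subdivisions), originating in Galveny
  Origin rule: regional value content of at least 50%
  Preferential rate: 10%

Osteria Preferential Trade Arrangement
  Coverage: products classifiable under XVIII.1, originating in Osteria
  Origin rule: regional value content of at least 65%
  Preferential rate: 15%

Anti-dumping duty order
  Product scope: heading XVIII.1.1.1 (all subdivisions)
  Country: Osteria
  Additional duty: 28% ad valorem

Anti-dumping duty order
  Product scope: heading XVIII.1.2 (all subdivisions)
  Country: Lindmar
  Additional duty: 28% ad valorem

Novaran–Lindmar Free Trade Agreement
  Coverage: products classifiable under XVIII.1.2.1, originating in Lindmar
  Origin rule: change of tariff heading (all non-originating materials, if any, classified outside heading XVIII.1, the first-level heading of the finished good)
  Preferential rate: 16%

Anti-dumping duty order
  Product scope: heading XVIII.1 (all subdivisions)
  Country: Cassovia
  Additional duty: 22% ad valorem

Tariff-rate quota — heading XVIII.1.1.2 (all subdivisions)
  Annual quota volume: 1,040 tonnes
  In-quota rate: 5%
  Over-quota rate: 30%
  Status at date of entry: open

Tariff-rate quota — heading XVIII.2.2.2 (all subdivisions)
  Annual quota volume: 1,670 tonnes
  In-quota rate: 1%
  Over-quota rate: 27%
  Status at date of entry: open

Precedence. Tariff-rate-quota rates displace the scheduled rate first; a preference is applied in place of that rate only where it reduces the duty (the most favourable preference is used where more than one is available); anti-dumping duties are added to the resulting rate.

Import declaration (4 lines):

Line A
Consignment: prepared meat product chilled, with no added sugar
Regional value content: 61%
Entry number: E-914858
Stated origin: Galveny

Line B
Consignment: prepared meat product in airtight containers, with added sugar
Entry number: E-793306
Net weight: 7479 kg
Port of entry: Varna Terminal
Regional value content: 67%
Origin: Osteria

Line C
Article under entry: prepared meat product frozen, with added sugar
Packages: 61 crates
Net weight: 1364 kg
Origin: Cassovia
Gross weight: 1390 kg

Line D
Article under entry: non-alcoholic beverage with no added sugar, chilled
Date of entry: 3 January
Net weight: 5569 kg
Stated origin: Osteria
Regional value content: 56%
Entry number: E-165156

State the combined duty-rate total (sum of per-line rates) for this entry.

121%

Line A: prepared meat product → XVIII.1; chilled → XVIII.1.2; with no added sugar → XVIII.1.2.1. Scheduled 32%. Galveny agreement on XVIII.1: RVC ≥ 50% → 10% available; preferential 10%. → 10%.
Line B: prepared meat product → XVIII.1; in airtight containers → XVIII.1.1; with added sugar → XVIII.1.1.1. Scheduled 6%. Osteria agreement on XVIII.1: RVC ≥ 65% → 15% available; preference 15% not lower than 6% → no reduction; anti-dumping (Osteria, XVIII.1.1.1): +28%; total 6% + 28% = 34%. → 34%.
Line C: prepared meat product → XVIII.1; frozen → XVIII.1.3; with added sugar → XVIII.1.3.2. Scheduled 29%. anti-dumping (Cassovia, XVIII.1): +22%; total 29% + 22% = 51%. → 51%.
Line D: non-alcoholic beverage → XVIII.2; chilled → XVIII.2.1; with no added sugar → XVIII.2.1.1. Scheduled 26%. Osteria agreement on XVIII.1: XVIII.2.1.1 not covered. → 26%.
Sum: 10% + 34% + 51% + 26% = 121%.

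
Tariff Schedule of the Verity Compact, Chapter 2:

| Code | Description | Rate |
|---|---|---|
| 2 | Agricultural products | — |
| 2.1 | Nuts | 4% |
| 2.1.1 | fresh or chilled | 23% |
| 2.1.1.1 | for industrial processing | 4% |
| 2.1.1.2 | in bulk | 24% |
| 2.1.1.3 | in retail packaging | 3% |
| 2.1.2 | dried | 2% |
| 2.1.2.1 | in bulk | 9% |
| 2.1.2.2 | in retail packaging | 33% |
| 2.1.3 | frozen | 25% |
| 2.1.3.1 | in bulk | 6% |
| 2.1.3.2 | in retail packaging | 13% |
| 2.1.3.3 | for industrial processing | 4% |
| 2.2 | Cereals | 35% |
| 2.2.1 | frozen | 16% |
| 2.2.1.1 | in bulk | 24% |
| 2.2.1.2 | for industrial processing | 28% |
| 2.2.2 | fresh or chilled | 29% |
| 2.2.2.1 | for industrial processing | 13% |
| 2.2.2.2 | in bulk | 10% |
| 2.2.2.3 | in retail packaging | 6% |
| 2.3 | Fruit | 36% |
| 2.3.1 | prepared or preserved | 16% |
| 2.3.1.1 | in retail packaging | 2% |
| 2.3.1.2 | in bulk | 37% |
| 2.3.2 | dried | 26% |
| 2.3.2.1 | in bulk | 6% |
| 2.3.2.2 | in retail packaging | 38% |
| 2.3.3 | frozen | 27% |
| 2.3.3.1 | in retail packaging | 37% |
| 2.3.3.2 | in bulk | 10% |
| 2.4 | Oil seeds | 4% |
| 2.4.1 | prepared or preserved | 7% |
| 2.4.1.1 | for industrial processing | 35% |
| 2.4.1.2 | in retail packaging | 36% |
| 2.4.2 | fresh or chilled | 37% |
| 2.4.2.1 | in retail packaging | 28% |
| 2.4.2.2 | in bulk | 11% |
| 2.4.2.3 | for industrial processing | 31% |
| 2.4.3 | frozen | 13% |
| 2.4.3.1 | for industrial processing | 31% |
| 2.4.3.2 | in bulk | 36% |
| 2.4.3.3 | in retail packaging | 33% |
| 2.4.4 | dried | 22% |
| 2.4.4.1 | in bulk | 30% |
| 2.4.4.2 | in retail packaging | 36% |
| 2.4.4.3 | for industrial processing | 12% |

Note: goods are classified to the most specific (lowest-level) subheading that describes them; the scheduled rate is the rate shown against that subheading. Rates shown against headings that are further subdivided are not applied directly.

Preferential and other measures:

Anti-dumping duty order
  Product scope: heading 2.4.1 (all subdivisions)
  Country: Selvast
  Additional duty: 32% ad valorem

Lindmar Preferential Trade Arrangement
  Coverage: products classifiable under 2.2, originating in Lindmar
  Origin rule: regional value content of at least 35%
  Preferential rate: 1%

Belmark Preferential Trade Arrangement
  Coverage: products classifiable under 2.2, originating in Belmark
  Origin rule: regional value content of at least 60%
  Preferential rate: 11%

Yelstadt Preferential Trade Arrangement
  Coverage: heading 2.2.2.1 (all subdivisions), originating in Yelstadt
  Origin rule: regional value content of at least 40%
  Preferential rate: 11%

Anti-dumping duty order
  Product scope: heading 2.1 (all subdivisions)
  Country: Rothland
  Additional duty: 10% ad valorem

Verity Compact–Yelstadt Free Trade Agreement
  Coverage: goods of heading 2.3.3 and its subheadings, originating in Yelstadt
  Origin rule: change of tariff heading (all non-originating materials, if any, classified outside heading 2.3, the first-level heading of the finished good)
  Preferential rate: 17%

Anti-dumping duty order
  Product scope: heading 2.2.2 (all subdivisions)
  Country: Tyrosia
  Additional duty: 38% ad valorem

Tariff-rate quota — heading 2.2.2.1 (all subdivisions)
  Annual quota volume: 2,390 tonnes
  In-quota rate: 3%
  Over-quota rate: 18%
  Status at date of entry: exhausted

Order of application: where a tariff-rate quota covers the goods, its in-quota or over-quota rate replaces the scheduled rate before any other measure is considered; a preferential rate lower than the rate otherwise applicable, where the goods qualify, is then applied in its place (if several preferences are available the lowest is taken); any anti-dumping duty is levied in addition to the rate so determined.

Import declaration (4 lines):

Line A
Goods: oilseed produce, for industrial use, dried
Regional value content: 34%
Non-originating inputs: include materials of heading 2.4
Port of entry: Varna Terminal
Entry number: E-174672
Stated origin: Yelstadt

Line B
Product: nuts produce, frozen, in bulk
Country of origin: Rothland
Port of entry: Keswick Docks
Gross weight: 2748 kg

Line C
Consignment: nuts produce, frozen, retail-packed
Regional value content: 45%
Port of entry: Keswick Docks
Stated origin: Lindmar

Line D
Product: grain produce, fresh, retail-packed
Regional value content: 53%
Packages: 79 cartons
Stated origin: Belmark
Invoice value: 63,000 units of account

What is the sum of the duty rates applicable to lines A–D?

Line A: oilseed → 2.4; dried → 2.4.4; for industrial use → 2.4.4.3. Scheduled 12%. Yelstadt agreement on 2.2.2.1: 2.4.4.3 not covered; Yelstadt agreement on 2.3.3: 2.4.4.3 not covered. → 12%.
Line B: nuts → 2.1; frozen → 2.1.3; in bulk → 2.1.3.1. Scheduled 6%. anti-dumping (Rothland, 2.1): +10%; total 6% + 10% = 16%. → 16%.
Line C: nuts → 2.1; frozen → 2.1.3; retail-packed → 2.1.3.2. Scheduled 13%. Lindmar agreement on 2.2: 2.1.3.2 not covered. → 13%.
Line D: grain → 2.2; fresh → 2.2.2; retail-packed → 2.2.2.3. Scheduled 6%. Belmark agreement on 2.2: RVC < 60%. → 6%.
Sum: 12% + 16% + 13% + 6% = 47%.

47%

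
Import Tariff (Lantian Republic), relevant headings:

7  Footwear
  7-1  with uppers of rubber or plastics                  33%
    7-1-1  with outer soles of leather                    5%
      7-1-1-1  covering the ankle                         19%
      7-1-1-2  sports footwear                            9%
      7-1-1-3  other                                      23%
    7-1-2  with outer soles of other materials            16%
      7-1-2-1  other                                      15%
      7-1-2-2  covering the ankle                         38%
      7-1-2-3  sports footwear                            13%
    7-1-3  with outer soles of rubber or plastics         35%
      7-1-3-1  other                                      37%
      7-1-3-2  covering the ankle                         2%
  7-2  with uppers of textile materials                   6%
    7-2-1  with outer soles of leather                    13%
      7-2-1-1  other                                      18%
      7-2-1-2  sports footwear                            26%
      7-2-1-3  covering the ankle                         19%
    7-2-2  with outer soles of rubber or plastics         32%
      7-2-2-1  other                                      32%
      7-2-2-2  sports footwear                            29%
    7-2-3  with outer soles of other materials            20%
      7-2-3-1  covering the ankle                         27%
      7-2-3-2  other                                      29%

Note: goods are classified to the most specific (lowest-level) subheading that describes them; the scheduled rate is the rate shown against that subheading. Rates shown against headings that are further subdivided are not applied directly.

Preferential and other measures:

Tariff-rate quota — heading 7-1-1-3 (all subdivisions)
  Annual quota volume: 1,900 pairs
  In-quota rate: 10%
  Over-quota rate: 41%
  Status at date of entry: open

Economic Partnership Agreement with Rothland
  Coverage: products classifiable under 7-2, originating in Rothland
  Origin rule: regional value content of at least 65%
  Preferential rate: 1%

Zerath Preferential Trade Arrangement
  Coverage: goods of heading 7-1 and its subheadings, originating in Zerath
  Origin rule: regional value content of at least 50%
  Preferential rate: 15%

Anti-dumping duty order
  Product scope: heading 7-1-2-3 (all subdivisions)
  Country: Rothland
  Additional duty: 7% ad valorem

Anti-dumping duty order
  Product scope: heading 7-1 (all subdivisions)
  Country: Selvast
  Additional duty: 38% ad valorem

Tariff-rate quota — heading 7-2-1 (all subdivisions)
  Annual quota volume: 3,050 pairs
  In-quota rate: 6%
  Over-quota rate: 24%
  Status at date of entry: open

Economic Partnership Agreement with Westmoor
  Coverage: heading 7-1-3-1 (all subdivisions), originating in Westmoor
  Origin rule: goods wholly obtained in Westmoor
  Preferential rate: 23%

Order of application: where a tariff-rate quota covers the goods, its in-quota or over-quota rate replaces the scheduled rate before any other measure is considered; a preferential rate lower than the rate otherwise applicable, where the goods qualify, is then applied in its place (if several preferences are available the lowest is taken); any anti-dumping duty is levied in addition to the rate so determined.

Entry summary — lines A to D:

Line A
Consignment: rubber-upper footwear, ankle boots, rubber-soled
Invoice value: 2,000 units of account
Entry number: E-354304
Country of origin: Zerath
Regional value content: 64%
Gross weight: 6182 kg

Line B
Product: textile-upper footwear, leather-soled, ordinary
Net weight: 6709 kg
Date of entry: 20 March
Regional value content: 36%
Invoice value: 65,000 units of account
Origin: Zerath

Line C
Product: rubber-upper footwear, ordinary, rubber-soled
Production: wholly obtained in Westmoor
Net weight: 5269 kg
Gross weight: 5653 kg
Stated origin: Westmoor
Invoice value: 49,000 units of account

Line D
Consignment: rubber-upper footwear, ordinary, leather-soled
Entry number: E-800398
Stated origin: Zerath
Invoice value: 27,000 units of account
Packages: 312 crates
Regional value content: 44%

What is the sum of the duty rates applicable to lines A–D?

Line A: rubber-upper → 7-1; rubber-soled → 7-1-3; ankle boots → 7-1-3-2. Scheduled 2%. Zerath agreement on 7-1: RVC ≥ 50% → 15% available; preference 15% not lower than 2% → no reduction. → 2%.
Line B: textile-upper → 7-2; leather-soled → 7-2-1; ordinary → 7-2-1-1. Scheduled 18%. quota on 7-2-1 open → in-quota 6%; Zerath agreement on 7-1: 7-2-1-1 not covered. → 6%.
Line C: rubber-upper → 7-1; rubber-soled → 7-1-3; ordinary → 7-1-3-1. Scheduled 37%. Westmoor agreement on 7-1-3-1: wholly obtained → 23% available; preferential 23%. → 23%.
Line D: rubber-upper → 7-1; leather-soled → 7-1-1; ordinary → 7-1-1-3. Scheduled 23%. quota on 7-1-1-3 open → in-quota 10%; Zerath agreement on 7-1: RVC < 50%. → 10%.
Sum: 2% + 6% + 23% + 10% = 41%.

41%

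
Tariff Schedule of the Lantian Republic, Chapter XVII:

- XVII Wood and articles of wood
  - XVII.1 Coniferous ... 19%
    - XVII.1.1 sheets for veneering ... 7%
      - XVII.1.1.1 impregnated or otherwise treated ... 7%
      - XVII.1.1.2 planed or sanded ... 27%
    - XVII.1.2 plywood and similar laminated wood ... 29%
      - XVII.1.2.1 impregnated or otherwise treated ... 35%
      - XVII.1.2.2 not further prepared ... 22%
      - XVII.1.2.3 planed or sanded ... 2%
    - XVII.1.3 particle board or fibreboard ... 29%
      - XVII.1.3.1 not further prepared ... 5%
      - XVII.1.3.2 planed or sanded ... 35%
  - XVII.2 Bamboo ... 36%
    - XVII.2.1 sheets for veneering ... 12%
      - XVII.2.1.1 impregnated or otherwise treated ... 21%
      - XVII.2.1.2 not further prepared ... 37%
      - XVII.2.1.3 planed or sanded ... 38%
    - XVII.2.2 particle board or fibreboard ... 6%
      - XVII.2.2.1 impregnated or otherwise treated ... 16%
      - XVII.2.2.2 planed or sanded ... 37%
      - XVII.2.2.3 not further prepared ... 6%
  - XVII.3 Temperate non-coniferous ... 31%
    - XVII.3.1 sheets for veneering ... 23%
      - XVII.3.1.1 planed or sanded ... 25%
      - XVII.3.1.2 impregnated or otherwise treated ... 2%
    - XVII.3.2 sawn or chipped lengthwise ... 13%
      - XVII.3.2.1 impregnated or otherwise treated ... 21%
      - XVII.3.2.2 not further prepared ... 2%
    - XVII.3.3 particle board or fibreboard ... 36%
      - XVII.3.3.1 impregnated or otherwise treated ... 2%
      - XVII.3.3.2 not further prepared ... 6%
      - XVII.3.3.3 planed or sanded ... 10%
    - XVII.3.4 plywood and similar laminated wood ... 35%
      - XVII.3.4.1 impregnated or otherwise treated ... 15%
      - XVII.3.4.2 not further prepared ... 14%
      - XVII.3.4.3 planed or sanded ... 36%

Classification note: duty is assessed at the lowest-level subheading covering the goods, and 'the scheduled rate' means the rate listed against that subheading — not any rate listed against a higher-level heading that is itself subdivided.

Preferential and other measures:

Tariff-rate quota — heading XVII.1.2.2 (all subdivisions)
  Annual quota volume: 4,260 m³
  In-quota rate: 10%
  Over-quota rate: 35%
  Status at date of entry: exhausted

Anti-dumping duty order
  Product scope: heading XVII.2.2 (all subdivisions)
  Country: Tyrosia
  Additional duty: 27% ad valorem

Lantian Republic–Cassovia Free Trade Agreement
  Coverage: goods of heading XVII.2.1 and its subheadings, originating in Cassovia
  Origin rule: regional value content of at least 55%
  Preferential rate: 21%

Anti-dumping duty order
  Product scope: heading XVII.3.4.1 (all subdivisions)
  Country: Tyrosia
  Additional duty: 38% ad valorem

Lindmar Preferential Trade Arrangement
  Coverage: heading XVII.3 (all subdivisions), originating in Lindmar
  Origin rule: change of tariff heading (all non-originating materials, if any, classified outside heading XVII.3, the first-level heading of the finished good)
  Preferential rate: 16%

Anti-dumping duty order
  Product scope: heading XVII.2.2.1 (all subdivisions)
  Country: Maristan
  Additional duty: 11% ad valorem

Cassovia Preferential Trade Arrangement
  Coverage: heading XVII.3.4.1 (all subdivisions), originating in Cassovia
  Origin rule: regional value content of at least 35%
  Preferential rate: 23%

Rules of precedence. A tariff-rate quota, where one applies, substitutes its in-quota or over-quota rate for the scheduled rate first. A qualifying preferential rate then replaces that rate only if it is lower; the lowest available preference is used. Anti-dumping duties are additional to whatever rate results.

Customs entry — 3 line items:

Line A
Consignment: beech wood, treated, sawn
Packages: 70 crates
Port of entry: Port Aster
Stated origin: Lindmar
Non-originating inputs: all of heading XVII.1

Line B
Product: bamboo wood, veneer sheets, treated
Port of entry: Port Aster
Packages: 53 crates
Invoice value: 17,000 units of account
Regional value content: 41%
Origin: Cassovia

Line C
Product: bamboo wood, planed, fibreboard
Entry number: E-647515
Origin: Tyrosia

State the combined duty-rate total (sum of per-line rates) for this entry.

Line A: beech → XVII.3; sawn → XVII.3.2; treated → XVII.3.2.1. Scheduled 21%. Lindmar agreement on XVII.3: CTH met → 16% available; preferential 16%. → 16%.
Line B: bamboo → XVII.2; veneer sheets → XVII.2.1; treated → XVII.2.1.1. Scheduled 21%. Cassovia agreement on XVII.2.1: RVC < 55%; Cassovia agreement on XVII.3.4.1: XVII.2.1.1 not covered. → 21%.
Line C: bamboo → XVII.2; fibreboard → XVII.2.2; planed → XVII.2.2.2. Scheduled 37%. anti-dumping (Tyrosia, XVII.2.2): +27%; total 37% + 27% = 64%. → 64%.
Sum: 16% + 21% + 64% = 101%.

101%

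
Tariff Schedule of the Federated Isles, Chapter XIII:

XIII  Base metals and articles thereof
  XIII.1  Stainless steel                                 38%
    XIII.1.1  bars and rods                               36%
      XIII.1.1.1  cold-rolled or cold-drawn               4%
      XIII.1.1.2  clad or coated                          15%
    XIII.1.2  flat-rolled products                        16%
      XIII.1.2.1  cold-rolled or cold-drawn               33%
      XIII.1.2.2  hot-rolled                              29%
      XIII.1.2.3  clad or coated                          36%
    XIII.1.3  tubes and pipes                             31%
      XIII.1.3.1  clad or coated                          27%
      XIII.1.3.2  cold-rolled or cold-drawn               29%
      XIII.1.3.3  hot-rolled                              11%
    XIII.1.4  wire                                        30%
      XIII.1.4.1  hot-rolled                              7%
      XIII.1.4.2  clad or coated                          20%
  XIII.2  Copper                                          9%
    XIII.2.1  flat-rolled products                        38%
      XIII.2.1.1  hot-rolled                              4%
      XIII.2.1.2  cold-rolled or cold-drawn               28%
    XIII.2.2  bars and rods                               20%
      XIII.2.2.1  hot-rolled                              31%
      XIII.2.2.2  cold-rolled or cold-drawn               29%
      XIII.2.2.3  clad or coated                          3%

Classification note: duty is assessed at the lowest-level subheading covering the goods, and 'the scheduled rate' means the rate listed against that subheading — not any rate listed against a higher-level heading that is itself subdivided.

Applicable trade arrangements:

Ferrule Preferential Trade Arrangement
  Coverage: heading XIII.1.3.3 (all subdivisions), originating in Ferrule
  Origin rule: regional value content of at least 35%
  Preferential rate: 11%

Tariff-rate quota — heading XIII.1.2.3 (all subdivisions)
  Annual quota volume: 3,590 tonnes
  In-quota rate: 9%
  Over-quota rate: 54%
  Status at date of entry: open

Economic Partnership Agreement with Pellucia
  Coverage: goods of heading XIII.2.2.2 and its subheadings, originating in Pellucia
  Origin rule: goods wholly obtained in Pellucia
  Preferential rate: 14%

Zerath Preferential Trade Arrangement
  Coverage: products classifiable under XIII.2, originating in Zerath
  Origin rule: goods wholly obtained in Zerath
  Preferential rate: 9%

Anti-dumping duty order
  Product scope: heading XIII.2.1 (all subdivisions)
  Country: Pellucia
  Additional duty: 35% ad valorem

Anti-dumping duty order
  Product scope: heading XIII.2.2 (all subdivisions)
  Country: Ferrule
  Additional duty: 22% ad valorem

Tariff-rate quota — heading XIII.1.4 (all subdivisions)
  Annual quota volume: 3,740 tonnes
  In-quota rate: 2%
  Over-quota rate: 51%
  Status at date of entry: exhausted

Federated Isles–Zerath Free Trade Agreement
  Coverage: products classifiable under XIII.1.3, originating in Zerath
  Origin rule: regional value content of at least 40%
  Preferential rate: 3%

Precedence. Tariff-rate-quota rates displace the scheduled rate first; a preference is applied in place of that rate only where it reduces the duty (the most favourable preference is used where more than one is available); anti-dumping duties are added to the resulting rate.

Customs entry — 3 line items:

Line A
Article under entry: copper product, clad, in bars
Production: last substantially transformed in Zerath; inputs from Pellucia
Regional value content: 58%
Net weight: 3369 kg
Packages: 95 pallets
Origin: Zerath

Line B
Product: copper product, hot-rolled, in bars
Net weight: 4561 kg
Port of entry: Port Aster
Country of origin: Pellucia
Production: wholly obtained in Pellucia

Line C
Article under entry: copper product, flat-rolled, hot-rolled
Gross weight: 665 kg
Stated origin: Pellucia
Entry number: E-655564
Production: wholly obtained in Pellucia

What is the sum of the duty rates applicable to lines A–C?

Line A: copper → XIII.2; in bars → XIII.2.2; clad → XIII.2.2.3. Scheduled 3%. Zerath agreement on XIII.2: not wholly obtained; Zerath agreement on XIII.1.3: XIII.2.2.3 not covered. → 3%.
Line B: copper → XIII.2; in bars → XIII.2.2; hot-rolled → XIII.2.2.1. Scheduled 31%. Pellucia agreement on XIII.2.2.2: XIII.2.2.1 not covered. → 31%.
Line C: copper → XIII.2; flat-rolled → XIII.2.1; hot-rolled → XIII.2.1.1. Scheduled 4%. Pellucia agreement on XIII.2.2.2: XIII.2.1.1 not covered; anti-dumping (Pellucia, XIII.2.1): +35%; total 4% + 35% = 39%. → 39%.
Sum: 3% + 31% + 39% = 73%.

73%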